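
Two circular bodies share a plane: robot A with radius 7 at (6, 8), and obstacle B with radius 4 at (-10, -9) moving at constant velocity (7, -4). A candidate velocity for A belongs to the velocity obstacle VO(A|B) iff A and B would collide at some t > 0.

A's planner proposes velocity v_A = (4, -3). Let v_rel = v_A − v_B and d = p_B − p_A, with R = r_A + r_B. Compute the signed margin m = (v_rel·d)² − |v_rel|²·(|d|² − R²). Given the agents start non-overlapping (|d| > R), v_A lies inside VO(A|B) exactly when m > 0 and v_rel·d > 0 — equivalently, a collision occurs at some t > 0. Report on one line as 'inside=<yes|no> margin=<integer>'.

d = (-16, -17),  |d|² = 545;  R = 7+4 = 11,  c = 545−11² = 424
v_rel = (-3, 1),  |v_rel|² = 10;  v_rel·d = (-3)·(-16) + (1)·(-17) = 31
10·t² − 62·t + 424 = 0  ⇒  m = 31² − 10·424 = -3279
m = -3279 < 0,  v_rel·d = 31 > 0  ⇒  outside

inside=no margin=-3279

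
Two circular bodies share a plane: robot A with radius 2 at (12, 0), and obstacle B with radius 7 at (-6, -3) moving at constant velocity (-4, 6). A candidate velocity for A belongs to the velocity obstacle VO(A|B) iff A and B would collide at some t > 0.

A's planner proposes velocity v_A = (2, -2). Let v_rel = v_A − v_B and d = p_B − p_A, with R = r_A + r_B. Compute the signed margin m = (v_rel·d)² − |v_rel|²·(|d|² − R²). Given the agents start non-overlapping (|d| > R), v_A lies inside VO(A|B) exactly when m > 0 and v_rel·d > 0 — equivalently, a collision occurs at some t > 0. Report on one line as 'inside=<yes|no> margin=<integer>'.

d = (-18, -3),  |d|² = 333;  R = 2+7 = 9,  c = 333−9² = 252
v_rel = (6, -8),  |v_rel|² = 100;  v_rel·d = (6)·(-18) + (-8)·(-3) = -84
100·t² + 168·t + 252 = 0  ⇒  m = (-84)² − 100·252 = -18144
m = -18144 < 0,  v_rel·d = -84 < 0  ⇒  outside

inside=no margin=-18144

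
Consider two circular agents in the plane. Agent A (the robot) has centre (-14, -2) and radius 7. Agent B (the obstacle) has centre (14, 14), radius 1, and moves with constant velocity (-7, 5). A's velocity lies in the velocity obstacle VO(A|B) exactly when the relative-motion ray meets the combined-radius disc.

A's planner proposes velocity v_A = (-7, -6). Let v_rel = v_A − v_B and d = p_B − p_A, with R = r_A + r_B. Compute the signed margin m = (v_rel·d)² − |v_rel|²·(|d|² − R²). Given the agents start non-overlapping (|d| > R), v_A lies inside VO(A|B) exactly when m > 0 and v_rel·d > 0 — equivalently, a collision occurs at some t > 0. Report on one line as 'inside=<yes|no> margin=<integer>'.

d = (28, 16),  |d|² = 1040;  R = 7+1 = 8,  c = 1040−8² = 976
v_rel = (0, -11),  |v_rel|² = 121;  v_rel·d = (0)·(28) + (-11)·(16) = -176
121·t² + 352·t + 976 = 0  ⇒  m = (-176)² − 121·976 = -87120
m = -87120 < 0,  v_rel·d = -176 < 0  ⇒  outside

inside=no margin=-87120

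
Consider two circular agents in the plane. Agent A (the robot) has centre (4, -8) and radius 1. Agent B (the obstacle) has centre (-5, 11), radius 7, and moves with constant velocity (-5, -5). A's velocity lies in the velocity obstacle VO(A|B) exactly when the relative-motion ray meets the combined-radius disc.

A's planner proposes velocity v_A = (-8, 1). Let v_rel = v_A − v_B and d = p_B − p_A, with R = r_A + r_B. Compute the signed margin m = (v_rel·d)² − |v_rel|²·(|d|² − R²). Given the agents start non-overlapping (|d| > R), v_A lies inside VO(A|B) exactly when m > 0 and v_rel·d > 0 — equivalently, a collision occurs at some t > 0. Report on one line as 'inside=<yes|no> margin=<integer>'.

d = (-9, 19),  |d|² = 442;  R = 1+7 = 8,  c = 442−8² = 378
v_rel = (-3, 6),  |v_rel|² = 45;  v_rel·d = (-3)·(-9) + (6)·(19) = 141
45·t² − 282·t + 378 = 0  ⇒  m = 141² − 45·378 = 2871
m = 2871 > 0,  v_rel·d = 141 > 0  ⇒  inside

inside=yes margin=2871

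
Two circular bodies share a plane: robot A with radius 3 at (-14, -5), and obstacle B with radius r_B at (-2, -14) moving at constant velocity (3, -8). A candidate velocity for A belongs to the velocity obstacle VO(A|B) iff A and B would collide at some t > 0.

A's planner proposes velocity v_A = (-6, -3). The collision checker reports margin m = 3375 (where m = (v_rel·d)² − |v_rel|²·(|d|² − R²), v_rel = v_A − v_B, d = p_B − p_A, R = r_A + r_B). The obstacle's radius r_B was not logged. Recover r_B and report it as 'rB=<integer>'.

m = 3375
d = (12, -9);  v_rel = (-9, 5),  |v_rel|² = 106
v_rel×d = (-9)·(-9) − (5)·(12) = 21
since m = R²·106 − 21²:  R² = (441 + 3375) / 106 = 36
R = √36 = 6  ⇒  r_B = 6 − 3 = 3

rB=3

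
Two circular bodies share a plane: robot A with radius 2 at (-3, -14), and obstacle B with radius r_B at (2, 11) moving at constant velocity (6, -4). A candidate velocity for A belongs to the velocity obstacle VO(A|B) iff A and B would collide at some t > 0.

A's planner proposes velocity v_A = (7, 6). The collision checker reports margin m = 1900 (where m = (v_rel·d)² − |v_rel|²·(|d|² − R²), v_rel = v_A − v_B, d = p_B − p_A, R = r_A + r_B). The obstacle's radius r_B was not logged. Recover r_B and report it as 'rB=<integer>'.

m = 1900
d = (5, 25);  v_rel = (1, 10),  |v_rel|² = 101
v_rel×d = (1)·(25) − (10)·(5) = -25
since m = R²·101 − (-25)²:  R² = (625 + 1900) / 101 = 25
R = √25 = 5  ⇒  r_B = 5 − 2 = 3

rB=3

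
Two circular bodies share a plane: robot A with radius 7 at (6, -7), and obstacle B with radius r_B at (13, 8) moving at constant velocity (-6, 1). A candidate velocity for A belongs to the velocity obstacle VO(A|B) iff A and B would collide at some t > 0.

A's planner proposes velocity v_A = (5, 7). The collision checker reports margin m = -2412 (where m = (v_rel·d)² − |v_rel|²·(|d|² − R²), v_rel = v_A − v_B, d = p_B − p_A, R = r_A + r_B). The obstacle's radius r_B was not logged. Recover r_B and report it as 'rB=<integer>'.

m = -2412
d = (7, 15);  v_rel = (11, 6),  |v_rel|² = 157
v_rel×d = (11)·(15) − (6)·(7) = 123
since m = R²·157 − 123²:  R² = (15129 + -2412) / 157 = 81
R = √81 = 9  ⇒  r_B = 9 − 7 = 2

rB=2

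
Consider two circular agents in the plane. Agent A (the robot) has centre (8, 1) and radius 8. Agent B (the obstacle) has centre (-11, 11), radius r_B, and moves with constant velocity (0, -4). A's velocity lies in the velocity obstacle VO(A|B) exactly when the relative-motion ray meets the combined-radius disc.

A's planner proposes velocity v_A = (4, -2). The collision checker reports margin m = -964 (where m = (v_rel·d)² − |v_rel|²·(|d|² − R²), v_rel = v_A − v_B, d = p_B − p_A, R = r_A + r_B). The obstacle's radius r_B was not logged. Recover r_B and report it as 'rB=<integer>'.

m = -964
d = (-19, 10);  v_rel = (4, 2),  |v_rel|² = 20
v_rel×d = (4)·(10) − (2)·(-19) = 78
since m = R²·20 − 78²:  R² = (6084 + -964) / 20 = 256
R = √256 = 16  ⇒  r_B = 16 − 8 = 8

rB=8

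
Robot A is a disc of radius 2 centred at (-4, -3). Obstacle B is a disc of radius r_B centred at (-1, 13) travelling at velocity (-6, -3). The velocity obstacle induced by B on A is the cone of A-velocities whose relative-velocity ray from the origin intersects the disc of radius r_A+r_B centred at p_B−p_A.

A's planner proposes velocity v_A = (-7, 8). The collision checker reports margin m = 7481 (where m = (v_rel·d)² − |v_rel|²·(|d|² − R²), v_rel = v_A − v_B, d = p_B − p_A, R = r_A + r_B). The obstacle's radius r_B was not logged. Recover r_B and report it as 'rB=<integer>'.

m = 7481
d = (3, 16);  v_rel = (-1, 11),  |v_rel|² = 122
v_rel×d = (-1)·(16) − (11)·(3) = -49
since m = R²·122 − (-49)²:  R² = (2401 + 7481) / 122 = 81
R = √81 = 9  ⇒  r_B = 9 − 2 = 7

rB=7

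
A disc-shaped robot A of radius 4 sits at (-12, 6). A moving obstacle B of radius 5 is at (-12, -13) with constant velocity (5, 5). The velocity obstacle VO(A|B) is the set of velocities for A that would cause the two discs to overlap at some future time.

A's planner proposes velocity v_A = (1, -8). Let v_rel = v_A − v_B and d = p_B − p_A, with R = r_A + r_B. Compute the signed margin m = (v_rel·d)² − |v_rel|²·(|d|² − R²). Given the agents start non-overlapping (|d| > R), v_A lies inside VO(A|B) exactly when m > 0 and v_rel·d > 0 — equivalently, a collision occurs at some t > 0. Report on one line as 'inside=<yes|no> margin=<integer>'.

d = (0, -19),  |d|² = 361;  R = 4+5 = 9,  c = 361−9² = 280
v_rel = (-4, -13),  |v_rel|² = 185;  v_rel·d = (-4)·(0) + (-13)·(-19) = 247
185·t² − 494·t + 280 = 0  ⇒  m = 247² − 185·280 = 9209
m = 9209 > 0,  v_rel·d = 247 > 0  ⇒  inside

inside=yes margin=9209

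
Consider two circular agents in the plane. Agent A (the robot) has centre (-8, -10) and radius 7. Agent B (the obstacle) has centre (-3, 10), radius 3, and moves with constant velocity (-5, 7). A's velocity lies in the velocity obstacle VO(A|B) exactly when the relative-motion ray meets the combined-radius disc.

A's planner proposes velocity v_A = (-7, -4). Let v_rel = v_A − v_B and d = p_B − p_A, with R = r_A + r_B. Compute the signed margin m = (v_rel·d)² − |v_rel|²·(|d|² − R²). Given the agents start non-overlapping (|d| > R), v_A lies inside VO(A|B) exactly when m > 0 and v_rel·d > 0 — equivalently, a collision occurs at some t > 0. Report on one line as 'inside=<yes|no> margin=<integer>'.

d = (5, 20),  |d|² = 425;  R = 7+3 = 10,  c = 425−10² = 325
v_rel = (-2, -11),  |v_rel|² = 125;  v_rel·d = (-2)·(5) + (-11)·(20) = -230
125·t² + 460·t + 325 = 0  ⇒  m = (-230)² − 125·325 = 12275
m = 12275 > 0,  v_rel·d = -230 < 0  ⇒  outside

inside=no margin=12275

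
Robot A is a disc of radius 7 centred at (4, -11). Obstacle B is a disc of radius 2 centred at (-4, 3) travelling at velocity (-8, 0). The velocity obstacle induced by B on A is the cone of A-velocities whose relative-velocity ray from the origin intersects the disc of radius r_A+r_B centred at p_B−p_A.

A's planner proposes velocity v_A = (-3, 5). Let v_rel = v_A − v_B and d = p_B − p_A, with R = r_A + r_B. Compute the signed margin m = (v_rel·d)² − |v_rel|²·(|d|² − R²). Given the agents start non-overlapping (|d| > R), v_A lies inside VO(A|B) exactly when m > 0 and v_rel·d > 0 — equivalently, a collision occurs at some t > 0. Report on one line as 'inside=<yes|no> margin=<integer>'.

d = (-8, 14),  |d|² = 260;  R = 7+2 = 9,  c = 260−9² = 179
v_rel = (5, 5),  |v_rel|² = 50;  v_rel·d = (5)·(-8) + (5)·(14) = 30
50·t² − 60·t + 179 = 0  ⇒  m = 30² − 50·179 = -8050
m = -8050 < 0,  v_rel·d = 30 > 0  ⇒  outside

inside=no margin=-8050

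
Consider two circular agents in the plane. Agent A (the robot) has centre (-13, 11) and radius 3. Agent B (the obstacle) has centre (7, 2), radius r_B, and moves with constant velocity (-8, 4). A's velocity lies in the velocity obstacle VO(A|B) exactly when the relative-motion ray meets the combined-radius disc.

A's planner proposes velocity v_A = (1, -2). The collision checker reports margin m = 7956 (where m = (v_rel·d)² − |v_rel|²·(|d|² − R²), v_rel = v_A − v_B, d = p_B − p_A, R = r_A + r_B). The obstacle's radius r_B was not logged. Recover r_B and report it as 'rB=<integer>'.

m = 7956
d = (20, -9);  v_rel = (9, -6),  |v_rel|² = 117
v_rel×d = (9)·(-9) − (-6)·(20) = 39
since m = R²·117 − 39²:  R² = (1521 + 7956) / 117 = 81
R = √81 = 9  ⇒  r_B = 9 − 3 = 6

rB=6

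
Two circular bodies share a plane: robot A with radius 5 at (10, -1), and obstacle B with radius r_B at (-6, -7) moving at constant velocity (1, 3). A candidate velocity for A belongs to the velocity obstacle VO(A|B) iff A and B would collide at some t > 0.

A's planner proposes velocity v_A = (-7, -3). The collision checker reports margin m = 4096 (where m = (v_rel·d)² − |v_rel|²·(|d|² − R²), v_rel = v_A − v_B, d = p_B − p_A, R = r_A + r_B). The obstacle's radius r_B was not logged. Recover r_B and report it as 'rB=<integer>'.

m = 4096
d = (-16, -6);  v_rel = (-8, -6),  |v_rel|² = 100
v_rel×d = (-8)·(-6) − (-6)·(-16) = -48
since m = R²·100 − (-48)²:  R² = (2304 + 4096) / 100 = 64
R = √64 = 8  ⇒  r_B = 8 − 5 = 3

rB=3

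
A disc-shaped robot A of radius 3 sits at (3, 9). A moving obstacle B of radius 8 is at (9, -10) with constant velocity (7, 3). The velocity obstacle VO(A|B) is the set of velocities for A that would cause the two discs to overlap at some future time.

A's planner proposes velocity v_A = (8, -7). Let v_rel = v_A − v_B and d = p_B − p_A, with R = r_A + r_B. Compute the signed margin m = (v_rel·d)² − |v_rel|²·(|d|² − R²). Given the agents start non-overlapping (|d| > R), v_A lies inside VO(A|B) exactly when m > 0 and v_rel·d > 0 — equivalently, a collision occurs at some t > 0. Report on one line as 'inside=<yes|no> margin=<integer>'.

d = (6, -19),  |d|² = 397;  R = 3+8 = 11,  c = 397−11² = 276
v_rel = (1, -10),  |v_rel|² = 101;  v_rel·d = (1)·(6) + (-10)·(-19) = 196
101·t² − 392·t + 276 = 0  ⇒  m = 196² − 101·276 = 10540
m = 10540 > 0,  v_rel·d = 196 > 0  ⇒  inside

inside=yes margin=10540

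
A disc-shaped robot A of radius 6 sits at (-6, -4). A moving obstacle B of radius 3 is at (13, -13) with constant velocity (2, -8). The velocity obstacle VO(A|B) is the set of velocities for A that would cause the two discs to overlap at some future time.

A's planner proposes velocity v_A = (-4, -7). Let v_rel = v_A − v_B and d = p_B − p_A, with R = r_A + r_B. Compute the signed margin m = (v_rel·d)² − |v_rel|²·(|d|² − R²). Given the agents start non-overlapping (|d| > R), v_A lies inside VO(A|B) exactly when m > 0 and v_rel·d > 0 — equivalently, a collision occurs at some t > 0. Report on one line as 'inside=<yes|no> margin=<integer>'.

d = (19, -9),  |d|² = 442;  R = 6+3 = 9,  c = 442−9² = 361
v_rel = (-6, 1),  |v_rel|² = 37;  v_rel·d = (-6)·(19) + (1)·(-9) = -123
37·t² + 246·t + 361 = 0  ⇒  m = (-123)² − 37·361 = 1772
m = 1772 > 0,  v_rel·d = -123 < 0  ⇒  outside

inside=no margin=1772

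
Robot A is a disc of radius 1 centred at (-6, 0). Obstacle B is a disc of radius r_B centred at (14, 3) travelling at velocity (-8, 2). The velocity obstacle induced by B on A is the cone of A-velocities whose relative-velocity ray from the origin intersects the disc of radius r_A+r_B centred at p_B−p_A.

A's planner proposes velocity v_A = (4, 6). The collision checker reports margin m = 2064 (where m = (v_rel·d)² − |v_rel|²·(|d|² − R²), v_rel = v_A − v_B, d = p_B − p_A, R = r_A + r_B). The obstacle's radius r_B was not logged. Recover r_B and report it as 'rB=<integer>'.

m = 2064
d = (20, 3);  v_rel = (12, 4),  |v_rel|² = 160
v_rel×d = (12)·(3) − (4)·(20) = -44
since m = R²·160 − (-44)²:  R² = (1936 + 2064) / 160 = 25
R = √25 = 5  ⇒  r_B = 5 − 1 = 4

rB=4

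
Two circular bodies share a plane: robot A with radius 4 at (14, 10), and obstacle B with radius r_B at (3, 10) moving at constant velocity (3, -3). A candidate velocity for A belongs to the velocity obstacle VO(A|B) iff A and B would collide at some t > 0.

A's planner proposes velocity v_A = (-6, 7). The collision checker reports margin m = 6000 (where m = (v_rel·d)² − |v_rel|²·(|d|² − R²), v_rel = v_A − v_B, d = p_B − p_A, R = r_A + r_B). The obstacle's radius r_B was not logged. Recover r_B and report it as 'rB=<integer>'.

m = 6000
d = (-11, 0);  v_rel = (-9, 10),  |v_rel|² = 181
v_rel×d = (-9)·(0) − (10)·(-11) = 110
since m = R²·181 − 110²:  R² = (12100 + 6000) / 181 = 100
R = √100 = 10  ⇒  r_B = 10 − 4 = 6

rB=6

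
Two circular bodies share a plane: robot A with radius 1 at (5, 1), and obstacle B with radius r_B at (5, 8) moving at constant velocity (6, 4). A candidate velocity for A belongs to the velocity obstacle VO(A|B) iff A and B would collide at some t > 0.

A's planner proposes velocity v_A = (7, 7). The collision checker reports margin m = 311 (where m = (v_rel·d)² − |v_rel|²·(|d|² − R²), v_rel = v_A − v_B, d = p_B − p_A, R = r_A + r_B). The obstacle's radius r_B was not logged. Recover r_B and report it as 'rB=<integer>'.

m = 311
d = (0, 7);  v_rel = (1, 3),  |v_rel|² = 10
v_rel×d = (1)·(7) − (3)·(0) = 7
since m = R²·10 − 7²:  R² = (49 + 311) / 10 = 36
R = √36 = 6  ⇒  r_B = 6 − 1 = 5

rB=5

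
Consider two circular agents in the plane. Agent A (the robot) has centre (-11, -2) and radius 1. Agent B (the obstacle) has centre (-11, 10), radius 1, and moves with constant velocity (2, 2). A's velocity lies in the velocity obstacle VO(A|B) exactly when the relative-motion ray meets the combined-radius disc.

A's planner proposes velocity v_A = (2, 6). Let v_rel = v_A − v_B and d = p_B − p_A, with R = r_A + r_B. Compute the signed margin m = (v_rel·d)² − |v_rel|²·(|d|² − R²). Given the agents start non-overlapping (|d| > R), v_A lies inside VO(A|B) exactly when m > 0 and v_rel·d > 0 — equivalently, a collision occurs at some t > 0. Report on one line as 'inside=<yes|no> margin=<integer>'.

d = (0, 12),  |d|² = 144;  R = 1+1 = 2,  c = 144−2² = 140
v_rel = (0, 4),  |v_rel|² = 16;  v_rel·d = (0)·(0) + (4)·(12) = 48
16·t² − 96·t + 140 = 0  ⇒  m = 48² − 16·140 = 64
m = 64 > 0,  v_rel·d = 48 > 0  ⇒  inside

inside=yes margin=64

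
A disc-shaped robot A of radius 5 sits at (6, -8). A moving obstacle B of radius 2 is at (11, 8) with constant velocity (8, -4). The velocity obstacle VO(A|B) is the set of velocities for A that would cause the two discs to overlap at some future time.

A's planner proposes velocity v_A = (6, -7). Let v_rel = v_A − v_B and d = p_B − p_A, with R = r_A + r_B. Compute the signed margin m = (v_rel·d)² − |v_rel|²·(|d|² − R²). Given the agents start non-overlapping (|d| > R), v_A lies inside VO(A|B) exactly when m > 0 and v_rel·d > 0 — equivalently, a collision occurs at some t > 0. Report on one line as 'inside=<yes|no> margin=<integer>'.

d = (5, 16),  |d|² = 281;  R = 5+2 = 7,  c = 281−7² = 232
v_rel = (-2, -3),  |v_rel|² = 13;  v_rel·d = (-2)·(5) + (-3)·(16) = -58
13·t² + 116·t + 232 = 0  ⇒  m = (-58)² − 13·232 = 348
m = 348 > 0,  v_rel·d = -58 < 0  ⇒  outside

inside=no margin=348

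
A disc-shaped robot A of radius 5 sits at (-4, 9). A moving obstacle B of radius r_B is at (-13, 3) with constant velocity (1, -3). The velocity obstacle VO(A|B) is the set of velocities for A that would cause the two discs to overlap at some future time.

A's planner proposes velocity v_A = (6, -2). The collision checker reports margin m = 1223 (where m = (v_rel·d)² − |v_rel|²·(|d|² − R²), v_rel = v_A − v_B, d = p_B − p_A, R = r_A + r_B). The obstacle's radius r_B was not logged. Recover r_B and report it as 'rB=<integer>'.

m = 1223
d = (-9, -6);  v_rel = (5, 1),  |v_rel|² = 26
v_rel×d = (5)·(-6) − (1)·(-9) = -21
since m = R²·26 − (-21)²:  R² = (441 + 1223) / 26 = 64
R = √64 = 8  ⇒  r_B = 8 − 5 = 3

rB=3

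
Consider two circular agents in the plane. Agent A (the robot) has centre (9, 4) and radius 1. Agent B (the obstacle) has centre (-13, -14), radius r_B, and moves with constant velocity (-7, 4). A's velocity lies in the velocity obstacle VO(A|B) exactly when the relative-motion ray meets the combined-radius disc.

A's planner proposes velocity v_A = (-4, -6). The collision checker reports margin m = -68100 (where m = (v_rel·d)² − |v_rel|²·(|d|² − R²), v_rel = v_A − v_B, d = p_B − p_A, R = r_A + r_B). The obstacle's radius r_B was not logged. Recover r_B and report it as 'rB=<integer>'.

m = -68100
d = (-22, -18);  v_rel = (3, -10),  |v_rel|² = 109
v_rel×d = (3)·(-18) − (-10)·(-22) = -274
since m = R²·109 − (-274)²:  R² = (75076 + -68100) / 109 = 64
R = √64 = 8  ⇒  r_B = 8 − 1 = 7

rB=7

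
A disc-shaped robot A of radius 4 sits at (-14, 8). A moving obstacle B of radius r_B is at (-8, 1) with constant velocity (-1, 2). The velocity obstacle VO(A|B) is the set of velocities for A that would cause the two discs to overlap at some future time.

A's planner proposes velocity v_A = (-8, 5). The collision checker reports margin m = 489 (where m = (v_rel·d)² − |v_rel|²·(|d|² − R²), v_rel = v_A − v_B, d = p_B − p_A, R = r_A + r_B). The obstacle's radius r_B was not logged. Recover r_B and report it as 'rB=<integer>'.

m = 489
d = (6, -7);  v_rel = (-7, 3),  |v_rel|² = 58
v_rel×d = (-7)·(-7) − (3)·(6) = 31
since m = R²·58 − 31²:  R² = (961 + 489) / 58 = 25
R = √25 = 5  ⇒  r_B = 5 − 4 = 1

rB=1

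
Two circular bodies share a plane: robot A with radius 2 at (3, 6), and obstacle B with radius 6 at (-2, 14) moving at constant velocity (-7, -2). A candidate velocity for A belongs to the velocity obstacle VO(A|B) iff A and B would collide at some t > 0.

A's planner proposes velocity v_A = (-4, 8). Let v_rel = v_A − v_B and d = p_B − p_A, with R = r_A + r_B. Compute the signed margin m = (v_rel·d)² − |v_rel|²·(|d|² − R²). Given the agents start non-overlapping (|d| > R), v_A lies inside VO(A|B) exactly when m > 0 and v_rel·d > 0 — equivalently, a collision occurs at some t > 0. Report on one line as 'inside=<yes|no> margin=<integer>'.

d = (-5, 8),  |d|² = 89;  R = 2+6 = 8,  c = 89−8² = 25
v_rel = (3, 10),  |v_rel|² = 109;  v_rel·d = (3)·(-5) + (10)·(8) = 65
109·t² − 130·t + 25 = 0  ⇒  m = 65² − 109·25 = 1500
m = 1500 > 0,  v_rel·d = 65 > 0  ⇒  inside

inside=yes margin=1500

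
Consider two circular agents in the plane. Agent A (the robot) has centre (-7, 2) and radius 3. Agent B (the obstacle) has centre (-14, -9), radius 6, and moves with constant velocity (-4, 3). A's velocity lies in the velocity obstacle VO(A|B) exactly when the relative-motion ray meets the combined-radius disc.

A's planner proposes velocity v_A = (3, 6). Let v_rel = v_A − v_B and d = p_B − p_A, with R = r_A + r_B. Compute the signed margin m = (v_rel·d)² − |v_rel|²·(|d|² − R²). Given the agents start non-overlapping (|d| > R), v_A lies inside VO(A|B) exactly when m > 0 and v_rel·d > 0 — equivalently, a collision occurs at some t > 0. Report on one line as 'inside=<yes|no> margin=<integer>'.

d = (-7, -11),  |d|² = 170;  R = 3+6 = 9,  c = 170−9² = 89
v_rel = (7, 3),  |v_rel|² = 58;  v_rel·d = (7)·(-7) + (3)·(-11) = -82
58·t² + 164·t + 89 = 0  ⇒  m = (-82)² − 58·89 = 1562
m = 1562 > 0,  v_rel·d = -82 < 0  ⇒  outside

inside=no margin=1562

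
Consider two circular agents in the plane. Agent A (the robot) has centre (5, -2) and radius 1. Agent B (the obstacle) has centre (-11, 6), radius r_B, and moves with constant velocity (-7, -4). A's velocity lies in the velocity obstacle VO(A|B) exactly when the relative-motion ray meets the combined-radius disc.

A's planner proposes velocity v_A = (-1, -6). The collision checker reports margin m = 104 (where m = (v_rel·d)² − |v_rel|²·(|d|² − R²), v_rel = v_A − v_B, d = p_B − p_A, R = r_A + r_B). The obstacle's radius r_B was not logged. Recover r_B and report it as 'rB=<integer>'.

m = 104
d = (-16, 8);  v_rel = (6, -2),  |v_rel|² = 40
v_rel×d = (6)·(8) − (-2)·(-16) = 16
since m = R²·40 − 16²:  R² = (256 + 104) / 40 = 9
R = √9 = 3  ⇒  r_B = 3 − 1 = 2

rB=2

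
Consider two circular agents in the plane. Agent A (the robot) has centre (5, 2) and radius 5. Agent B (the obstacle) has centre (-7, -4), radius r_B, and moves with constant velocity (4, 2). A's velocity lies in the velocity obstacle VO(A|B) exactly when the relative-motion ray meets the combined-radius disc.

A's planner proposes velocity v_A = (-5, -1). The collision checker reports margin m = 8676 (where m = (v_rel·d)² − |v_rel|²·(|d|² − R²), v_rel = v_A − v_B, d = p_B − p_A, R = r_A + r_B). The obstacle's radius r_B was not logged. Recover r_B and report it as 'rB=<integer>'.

m = 8676
d = (-12, -6);  v_rel = (-9, -3),  |v_rel|² = 90
v_rel×d = (-9)·(-6) − (-3)·(-12) = 18
since m = R²·90 − 18²:  R² = (324 + 8676) / 90 = 100
R = √100 = 10  ⇒  r_B = 10 − 5 = 5

rB=5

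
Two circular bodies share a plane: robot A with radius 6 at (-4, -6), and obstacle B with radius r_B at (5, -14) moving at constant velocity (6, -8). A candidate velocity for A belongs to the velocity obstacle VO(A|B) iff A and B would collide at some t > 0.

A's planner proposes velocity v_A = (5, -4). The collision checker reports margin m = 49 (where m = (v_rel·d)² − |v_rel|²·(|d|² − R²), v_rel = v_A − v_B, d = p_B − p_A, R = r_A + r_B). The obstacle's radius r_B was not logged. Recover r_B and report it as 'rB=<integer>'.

m = 49
d = (9, -8);  v_rel = (-1, 4),  |v_rel|² = 17
v_rel×d = (-1)·(-8) − (4)·(9) = -28
since m = R²·17 − (-28)²:  R² = (784 + 49) / 17 = 49
R = √49 = 7  ⇒  r_B = 7 − 6 = 1

rB=1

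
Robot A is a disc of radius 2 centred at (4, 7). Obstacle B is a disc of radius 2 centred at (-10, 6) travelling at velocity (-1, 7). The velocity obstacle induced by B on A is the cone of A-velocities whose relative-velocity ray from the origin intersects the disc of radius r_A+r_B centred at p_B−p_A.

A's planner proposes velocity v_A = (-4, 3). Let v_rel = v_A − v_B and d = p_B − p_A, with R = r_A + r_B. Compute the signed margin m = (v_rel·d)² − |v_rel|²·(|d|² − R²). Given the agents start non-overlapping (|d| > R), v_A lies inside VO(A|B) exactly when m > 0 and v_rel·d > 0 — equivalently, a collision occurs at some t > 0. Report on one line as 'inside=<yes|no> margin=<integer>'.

d = (-14, -1),  |d|² = 197;  R = 2+2 = 4,  c = 197−4² = 181
v_rel = (-3, -4),  |v_rel|² = 25;  v_rel·d = (-3)·(-14) + (-4)·(-1) = 46
25·t² − 92·t + 181 = 0  ⇒  m = 46² − 25·181 = -2409
m = -2409 < 0,  v_rel·d = 46 > 0  ⇒  outside

inside=no margin=-2409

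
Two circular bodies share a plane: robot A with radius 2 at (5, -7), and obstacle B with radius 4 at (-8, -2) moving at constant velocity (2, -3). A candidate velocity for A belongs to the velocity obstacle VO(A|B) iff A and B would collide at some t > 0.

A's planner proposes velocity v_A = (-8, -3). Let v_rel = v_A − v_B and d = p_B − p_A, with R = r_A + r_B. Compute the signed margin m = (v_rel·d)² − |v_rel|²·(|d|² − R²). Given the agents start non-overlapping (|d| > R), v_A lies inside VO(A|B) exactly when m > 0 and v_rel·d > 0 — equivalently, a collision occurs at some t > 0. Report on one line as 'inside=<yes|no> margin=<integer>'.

d = (-13, 5),  |d|² = 194;  R = 2+4 = 6,  c = 194−6² = 158
v_rel = (-10, 0),  |v_rel|² = 100;  v_rel·d = (-10)·(-13) + (0)·(5) = 130
100·t² − 260·t + 158 = 0  ⇒  m = 130² − 100·158 = 1100
m = 1100 > 0,  v_rel·d = 130 > 0  ⇒  inside

inside=yes margin=1100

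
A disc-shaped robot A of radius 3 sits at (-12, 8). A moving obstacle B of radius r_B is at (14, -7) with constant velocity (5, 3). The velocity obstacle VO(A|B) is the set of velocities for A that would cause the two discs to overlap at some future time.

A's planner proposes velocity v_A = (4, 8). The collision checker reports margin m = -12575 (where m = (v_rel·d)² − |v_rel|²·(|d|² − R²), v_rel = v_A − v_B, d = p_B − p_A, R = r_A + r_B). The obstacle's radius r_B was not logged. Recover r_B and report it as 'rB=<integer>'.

m = -12575
d = (26, -15);  v_rel = (-1, 5),  |v_rel|² = 26
v_rel×d = (-1)·(-15) − (5)·(26) = -115
since m = R²·26 − (-115)²:  R² = (13225 + -12575) / 26 = 25
R = √25 = 5  ⇒  r_B = 5 − 3 = 2

rB=2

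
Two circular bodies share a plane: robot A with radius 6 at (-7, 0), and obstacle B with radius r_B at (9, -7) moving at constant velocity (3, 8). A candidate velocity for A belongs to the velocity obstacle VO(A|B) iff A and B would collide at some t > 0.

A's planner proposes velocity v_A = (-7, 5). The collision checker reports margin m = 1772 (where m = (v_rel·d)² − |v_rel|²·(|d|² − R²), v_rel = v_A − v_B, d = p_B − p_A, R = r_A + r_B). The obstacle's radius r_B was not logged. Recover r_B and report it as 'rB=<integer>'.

m = 1772
d = (16, -7);  v_rel = (-10, -3),  |v_rel|² = 109
v_rel×d = (-10)·(-7) − (-3)·(16) = 118
since m = R²·109 − 118²:  R² = (13924 + 1772) / 109 = 144
R = √144 = 12  ⇒  r_B = 12 − 6 = 6

rB=6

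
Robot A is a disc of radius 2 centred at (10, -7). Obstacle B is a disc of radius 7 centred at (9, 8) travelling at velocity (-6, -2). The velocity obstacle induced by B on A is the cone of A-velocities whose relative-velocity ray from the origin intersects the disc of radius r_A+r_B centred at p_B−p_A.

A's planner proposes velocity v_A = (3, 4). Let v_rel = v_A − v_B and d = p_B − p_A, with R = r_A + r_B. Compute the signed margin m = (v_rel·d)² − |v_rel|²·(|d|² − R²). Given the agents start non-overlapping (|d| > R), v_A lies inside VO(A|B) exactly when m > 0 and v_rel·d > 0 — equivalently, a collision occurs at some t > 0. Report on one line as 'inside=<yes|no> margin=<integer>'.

d = (-1, 15),  |d|² = 226;  R = 2+7 = 9,  c = 226−9² = 145
v_rel = (9, 6),  |v_rel|² = 117;  v_rel·d = (9)·(-1) + (6)·(15) = 81
117·t² − 162·t + 145 = 0  ⇒  m = 81² − 117·145 = -10404
m = -10404 < 0,  v_rel·d = 81 > 0  ⇒  outside

inside=no margin=-10404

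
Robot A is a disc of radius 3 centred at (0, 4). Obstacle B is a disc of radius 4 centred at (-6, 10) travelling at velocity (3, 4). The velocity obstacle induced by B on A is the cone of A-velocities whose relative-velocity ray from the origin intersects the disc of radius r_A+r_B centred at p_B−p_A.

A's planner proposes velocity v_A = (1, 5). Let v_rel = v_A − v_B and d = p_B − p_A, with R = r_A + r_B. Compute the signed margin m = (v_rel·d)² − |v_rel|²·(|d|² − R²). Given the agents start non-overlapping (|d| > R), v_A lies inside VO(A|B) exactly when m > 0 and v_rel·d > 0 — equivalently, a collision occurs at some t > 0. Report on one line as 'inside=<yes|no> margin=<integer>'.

d = (-6, 6),  |d|² = 72;  R = 3+4 = 7,  c = 72−7² = 23
v_rel = (-2, 1),  |v_rel|² = 5;  v_rel·d = (-2)·(-6) + (1)·(6) = 18
5·t² − 36·t + 23 = 0  ⇒  m = 18² − 5·23 = 209
m = 209 > 0,  v_rel·d = 18 > 0  ⇒  inside

inside=yes margin=209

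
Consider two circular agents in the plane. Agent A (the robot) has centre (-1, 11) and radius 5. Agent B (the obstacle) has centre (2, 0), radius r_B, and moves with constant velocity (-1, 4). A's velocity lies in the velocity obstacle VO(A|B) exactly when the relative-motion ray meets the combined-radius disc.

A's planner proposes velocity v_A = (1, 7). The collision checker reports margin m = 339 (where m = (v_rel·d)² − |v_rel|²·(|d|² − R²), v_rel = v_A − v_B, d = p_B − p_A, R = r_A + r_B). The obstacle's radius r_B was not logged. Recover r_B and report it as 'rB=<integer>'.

m = 339
d = (3, -11);  v_rel = (2, 3),  |v_rel|² = 13
v_rel×d = (2)·(-11) − (3)·(3) = -31
since m = R²·13 − (-31)²:  R² = (961 + 339) / 13 = 100
R = √100 = 10  ⇒  r_B = 10 − 5 = 5

rB=5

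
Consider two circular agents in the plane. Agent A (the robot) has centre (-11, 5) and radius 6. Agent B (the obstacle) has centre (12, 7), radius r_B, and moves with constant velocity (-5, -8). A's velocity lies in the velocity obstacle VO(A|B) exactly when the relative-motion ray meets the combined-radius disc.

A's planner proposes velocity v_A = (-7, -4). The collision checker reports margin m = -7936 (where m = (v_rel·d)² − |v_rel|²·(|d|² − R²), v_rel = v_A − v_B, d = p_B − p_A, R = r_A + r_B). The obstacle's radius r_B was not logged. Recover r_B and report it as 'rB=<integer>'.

m = -7936
d = (23, 2);  v_rel = (-2, 4),  |v_rel|² = 20
v_rel×d = (-2)·(2) − (4)·(23) = -96
since m = R²·20 − (-96)²:  R² = (9216 + -7936) / 20 = 64
R = √64 = 8  ⇒  r_B = 8 − 6 = 2

rB=2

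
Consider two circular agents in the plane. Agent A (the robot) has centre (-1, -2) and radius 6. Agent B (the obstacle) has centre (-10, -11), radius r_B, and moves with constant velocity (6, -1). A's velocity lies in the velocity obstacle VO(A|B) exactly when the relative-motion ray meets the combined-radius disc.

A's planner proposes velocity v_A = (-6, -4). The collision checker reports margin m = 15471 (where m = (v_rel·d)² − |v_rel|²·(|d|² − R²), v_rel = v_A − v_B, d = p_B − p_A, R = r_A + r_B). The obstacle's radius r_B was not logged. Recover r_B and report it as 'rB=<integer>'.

m = 15471
d = (-9, -9);  v_rel = (-12, -3),  |v_rel|² = 153
v_rel×d = (-12)·(-9) − (-3)·(-9) = 81
since m = R²·153 − 81²:  R² = (6561 + 15471) / 153 = 144
R = √144 = 12  ⇒  r_B = 12 − 6 = 6

rB=6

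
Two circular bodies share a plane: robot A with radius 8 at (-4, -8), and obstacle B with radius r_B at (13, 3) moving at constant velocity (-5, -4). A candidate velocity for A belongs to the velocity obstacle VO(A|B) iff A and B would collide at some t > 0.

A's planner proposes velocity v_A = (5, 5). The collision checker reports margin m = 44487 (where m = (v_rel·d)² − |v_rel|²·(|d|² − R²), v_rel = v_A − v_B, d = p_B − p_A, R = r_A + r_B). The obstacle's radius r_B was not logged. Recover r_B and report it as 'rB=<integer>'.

m = 44487
d = (17, 11);  v_rel = (10, 9),  |v_rel|² = 181
v_rel×d = (10)·(11) − (9)·(17) = -43
since m = R²·181 − (-43)²:  R² = (1849 + 44487) / 181 = 256
R = √256 = 16  ⇒  r_B = 16 − 8 = 8

rB=8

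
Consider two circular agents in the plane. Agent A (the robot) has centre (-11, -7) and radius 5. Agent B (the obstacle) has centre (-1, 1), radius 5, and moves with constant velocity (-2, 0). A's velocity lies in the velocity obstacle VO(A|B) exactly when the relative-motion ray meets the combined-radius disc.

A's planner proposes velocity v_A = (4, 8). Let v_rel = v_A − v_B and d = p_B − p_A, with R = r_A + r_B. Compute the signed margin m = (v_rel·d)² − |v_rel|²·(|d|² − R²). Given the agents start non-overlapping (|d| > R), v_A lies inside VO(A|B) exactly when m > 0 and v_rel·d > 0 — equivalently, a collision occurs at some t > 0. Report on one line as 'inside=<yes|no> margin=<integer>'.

d = (10, 8),  |d|² = 164;  R = 5+5 = 10,  c = 164−10² = 64
v_rel = (6, 8),  |v_rel|² = 100;  v_rel·d = (6)·(10) + (8)·(8) = 124
100·t² − 248·t + 64 = 0  ⇒  m = 124² − 100·64 = 8976
m = 8976 > 0,  v_rel·d = 124 > 0  ⇒  inside

inside=yes margin=8976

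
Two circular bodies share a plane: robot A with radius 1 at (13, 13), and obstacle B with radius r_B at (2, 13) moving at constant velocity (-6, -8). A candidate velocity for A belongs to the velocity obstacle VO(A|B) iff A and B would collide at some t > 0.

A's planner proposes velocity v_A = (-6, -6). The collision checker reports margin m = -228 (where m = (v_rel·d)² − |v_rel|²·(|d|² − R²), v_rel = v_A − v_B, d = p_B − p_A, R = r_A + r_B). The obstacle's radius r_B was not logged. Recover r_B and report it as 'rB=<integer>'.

m = -228
d = (-11, 0);  v_rel = (0, 2),  |v_rel|² = 4
v_rel×d = (0)·(0) − (2)·(-11) = 22
since m = R²·4 − 22²:  R² = (484 + -228) / 4 = 64
R = √64 = 8  ⇒  r_B = 8 − 1 = 7

rB=7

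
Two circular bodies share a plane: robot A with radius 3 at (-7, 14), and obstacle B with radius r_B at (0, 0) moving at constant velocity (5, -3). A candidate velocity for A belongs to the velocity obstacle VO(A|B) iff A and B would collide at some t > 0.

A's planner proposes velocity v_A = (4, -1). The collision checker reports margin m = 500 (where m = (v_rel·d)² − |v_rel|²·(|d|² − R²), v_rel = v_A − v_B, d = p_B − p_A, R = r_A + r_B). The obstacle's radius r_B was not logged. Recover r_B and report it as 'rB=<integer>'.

m = 500
d = (7, -14);  v_rel = (-1, 2),  |v_rel|² = 5
v_rel×d = (-1)·(-14) − (2)·(7) = 0
since m = R²·5 − 0²:  R² = (0 + 500) / 5 = 100
R = √100 = 10  ⇒  r_B = 10 − 3 = 7

rB=7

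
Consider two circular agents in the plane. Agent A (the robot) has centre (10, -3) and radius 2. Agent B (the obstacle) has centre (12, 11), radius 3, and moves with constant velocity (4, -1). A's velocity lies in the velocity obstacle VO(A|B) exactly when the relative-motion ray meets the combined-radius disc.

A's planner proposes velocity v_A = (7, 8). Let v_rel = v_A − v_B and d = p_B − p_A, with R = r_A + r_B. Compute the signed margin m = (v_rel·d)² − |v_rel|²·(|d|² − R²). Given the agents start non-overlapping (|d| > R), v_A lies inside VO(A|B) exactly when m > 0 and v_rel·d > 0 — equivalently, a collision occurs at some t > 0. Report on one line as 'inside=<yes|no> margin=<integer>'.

d = (2, 14),  |d|² = 200;  R = 2+3 = 5,  c = 200−5² = 175
v_rel = (3, 9),  |v_rel|² = 90;  v_rel·d = (3)·(2) + (9)·(14) = 132
90·t² − 264·t + 175 = 0  ⇒  m = 132² − 90·175 = 1674
m = 1674 > 0,  v_rel·d = 132 > 0  ⇒  inside

inside=yes margin=1674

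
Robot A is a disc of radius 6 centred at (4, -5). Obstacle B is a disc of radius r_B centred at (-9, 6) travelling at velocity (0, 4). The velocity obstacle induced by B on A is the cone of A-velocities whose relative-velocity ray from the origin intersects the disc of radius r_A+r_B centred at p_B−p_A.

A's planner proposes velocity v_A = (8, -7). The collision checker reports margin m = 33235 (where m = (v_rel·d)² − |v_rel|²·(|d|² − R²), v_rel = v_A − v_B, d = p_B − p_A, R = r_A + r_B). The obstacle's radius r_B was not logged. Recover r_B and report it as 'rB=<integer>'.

m = 33235
d = (-13, 11);  v_rel = (8, -11),  |v_rel|² = 185
v_rel×d = (8)·(11) − (-11)·(-13) = -55
since m = R²·185 − (-55)²:  R² = (3025 + 33235) / 185 = 196
R = √196 = 14  ⇒  r_B = 14 − 6 = 8

rB=8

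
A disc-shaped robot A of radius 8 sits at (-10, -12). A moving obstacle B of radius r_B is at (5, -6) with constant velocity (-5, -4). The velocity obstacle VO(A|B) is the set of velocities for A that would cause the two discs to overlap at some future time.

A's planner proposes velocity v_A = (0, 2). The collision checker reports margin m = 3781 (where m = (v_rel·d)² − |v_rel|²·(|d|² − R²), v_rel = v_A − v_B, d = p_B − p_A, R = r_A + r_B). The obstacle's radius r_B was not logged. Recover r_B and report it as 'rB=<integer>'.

m = 3781
d = (15, 6);  v_rel = (5, 6),  |v_rel|² = 61
v_rel×d = (5)·(6) − (6)·(15) = -60
since m = R²·61 − (-60)²:  R² = (3600 + 3781) / 61 = 121
R = √121 = 11  ⇒  r_B = 11 − 8 = 3

rB=3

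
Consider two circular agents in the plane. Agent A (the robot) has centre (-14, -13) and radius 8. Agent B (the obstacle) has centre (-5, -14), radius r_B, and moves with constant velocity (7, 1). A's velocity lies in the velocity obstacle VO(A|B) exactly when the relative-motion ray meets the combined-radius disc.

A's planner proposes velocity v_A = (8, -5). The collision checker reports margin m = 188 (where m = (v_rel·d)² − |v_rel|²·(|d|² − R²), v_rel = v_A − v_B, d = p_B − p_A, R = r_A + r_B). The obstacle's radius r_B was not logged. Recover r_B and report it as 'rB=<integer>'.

m = 188
d = (9, -1);  v_rel = (1, -6),  |v_rel|² = 37
v_rel×d = (1)·(-1) − (-6)·(9) = 53
since m = R²·37 − 53²:  R² = (2809 + 188) / 37 = 81
R = √81 = 9  ⇒  r_B = 9 − 8 = 1

rB=1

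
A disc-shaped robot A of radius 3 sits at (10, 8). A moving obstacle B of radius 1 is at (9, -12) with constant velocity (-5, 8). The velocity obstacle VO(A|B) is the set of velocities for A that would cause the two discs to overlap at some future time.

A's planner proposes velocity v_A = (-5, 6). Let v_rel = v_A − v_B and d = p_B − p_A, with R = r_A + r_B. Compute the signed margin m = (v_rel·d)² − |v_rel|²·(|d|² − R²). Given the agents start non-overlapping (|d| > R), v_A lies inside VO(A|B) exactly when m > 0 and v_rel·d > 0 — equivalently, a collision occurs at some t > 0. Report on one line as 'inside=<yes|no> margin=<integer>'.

d = (-1, -20),  |d|² = 401;  R = 3+1 = 4,  c = 401−4² = 385
v_rel = (0, -2),  |v_rel|² = 4;  v_rel·d = (0)·(-1) + (-2)·(-20) = 40
4·t² − 80·t + 385 = 0  ⇒  m = 40² − 4·385 = 60
m = 60 > 0,  v_rel·d = 40 > 0  ⇒  inside

inside=yes margin=60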